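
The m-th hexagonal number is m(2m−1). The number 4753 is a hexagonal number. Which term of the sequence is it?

49

Set n(2n−1) = 4753, giving 2n² − n − 4753 = 0.
So n = (1 + 195) / 4 = 196/4 = 49.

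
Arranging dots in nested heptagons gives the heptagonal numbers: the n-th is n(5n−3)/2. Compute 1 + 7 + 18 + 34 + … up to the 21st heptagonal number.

7931

Σ i(5i−3)/2 = (5Σi² − 3Σi) / 2 over i = 1..21.
Σi = 231 and Σi² = 3311.
(5·3311 − 3·231) / 2 = 15862/2 = 7931.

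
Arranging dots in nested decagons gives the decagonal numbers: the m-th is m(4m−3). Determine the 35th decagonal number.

4795

The 35th decagonal number is n(4n−3) with n = 35.
35·(4·35 − 3) = 35·137 = 4795.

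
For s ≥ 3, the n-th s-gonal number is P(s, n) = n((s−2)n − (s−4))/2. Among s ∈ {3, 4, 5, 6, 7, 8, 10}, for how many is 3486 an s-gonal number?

s = 3: P(3, 83) = 3486. ✓
s = 4: P(4, 59) = 3481 and P(4, 60) = 3600; 3486 is not s-gonal.
s = 5: P(5, 48) = 3432 and P(5, 49) = 3577; 3486 is not s-gonal.
s = 6: P(6, 42) = 3486. ✓
s = 7: P(7, 37) = 3367 and P(7, 38) = 3553; 3486 is not s-gonal.
s = 8: P(8, 34) = 3400 and P(8, 35) = 3605; 3486 is not s-gonal.
s = 10: P(10, 29) = 3277 and P(10, 30) = 3510; 3486 is not s-gonal.
Hits: s ∈ {3, 6} → 2.

2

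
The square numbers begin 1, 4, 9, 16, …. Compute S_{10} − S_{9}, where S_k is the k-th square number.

n² − (n−1)² = 2n − 1, so 10² − 9² = 2·10 − 1 = 19.

19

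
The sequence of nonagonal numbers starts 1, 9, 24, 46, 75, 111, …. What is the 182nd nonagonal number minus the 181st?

Consecutive nonagonal numbers differ by 7n − 6: here 7·182 − 6 = 1268.

1268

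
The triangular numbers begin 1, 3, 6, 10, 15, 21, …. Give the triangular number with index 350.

350·351/2 = 122850/2 = 61425.

61425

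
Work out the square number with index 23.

529

The 23rd square number is n² with n = 23.
23² = 529.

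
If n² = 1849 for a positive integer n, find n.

We need n² = 1849, so n = √1849 = 43.

43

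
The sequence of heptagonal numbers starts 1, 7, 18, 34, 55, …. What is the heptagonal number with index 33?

The 33rd heptagonal number is n(5n−3)/2 with n = 33.
33·(5·33 − 3)/2 = 33·162/2 = 33·81 = 2673.

2673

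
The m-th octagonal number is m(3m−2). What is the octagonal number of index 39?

The 39th octagonal number is n(3n−2) with n = 39.
39·(3·39 − 2) = 39·115 = 4485.

4485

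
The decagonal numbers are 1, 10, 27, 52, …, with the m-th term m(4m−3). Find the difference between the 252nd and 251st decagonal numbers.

2009

Consecutive decagonal numbers differ by 8n − 7: here 8·252 − 7 = 2009.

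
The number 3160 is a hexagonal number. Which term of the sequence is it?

Set n(2n−1) = 3160, giving 2n² − n − 3160 = 0.
The discriminant is 1 + 8·3160 = 25281, and √25281 = 159.
So n = (1 + 159) / 4 = 160/4 = 40.
Check: 40·(2·40 − 1) = 3160. ✓

40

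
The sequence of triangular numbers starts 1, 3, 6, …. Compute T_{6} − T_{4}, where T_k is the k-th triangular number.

11

6·7/2 = 21 and 4·5/2 = 10.
Difference: 21 − 10 = 11.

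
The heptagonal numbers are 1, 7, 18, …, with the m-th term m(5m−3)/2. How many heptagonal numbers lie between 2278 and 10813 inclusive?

The n-th heptagonal number is n(5n−3)/2.
Smallest index with value ≥ 2278: n = 31 (giving 2356).
Largest index with value ≤ 10813: n = 66 (giving 10791).
Indices 31 through 66: 36 terms.

36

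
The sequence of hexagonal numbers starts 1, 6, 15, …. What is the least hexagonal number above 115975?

116886

Solve n(2n−1) > 115975 for integer n.
The largest n with value ≤ 115975 is 241 (since 115921 ≤ 115975 < 116886), so the first above is n = 242, value 116886.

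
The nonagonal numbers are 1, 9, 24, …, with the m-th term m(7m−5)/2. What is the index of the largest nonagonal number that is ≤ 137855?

Solve n(7n−5)/2 ≤ 137855 for integer n.
n = 198 gives 136719 ≤ 137855, while n = 199 gives 138106 > 137855; so the answer is index 198.

198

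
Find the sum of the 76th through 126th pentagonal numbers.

794376

Σ i(3i−1)/2 = (3Σi² − Σi) / 2 over i = 76..126.
Σi = 8001 − 2850 = 5151 and Σi² = 674751 − 143450 = 531301.
(3·531301 − 1·5151) / 2 = 1588752/2 = 794376.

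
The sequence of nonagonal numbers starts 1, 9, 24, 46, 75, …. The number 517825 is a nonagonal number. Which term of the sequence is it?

Set n(7n−5)/2 = 517825, giving 7n² − 5n − 1035650 = 0.
The discriminant is 25 + 56·517825 = 28998225, and √28998225 = 5385.
So n = (5 + 5385) / 14 = 5390/14 = 385.

385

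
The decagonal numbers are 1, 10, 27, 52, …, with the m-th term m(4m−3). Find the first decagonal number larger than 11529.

11935

Solve n(4n−3) > 11529 for integer n.
The largest n with value ≤ 11529 is 54 (since 11502 ≤ 11529 < 11935), so the first above is n = 55, value 11935.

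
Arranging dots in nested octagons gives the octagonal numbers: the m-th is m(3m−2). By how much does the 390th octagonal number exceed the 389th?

Consecutive octagonal numbers differ by 6n − 5: here 6·390 − 5 = 2335.

2335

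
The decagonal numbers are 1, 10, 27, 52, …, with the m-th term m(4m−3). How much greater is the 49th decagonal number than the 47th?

762

49·(4·49 − 3) = 9457 and 47·(4·47 − 3) = 8695.
Difference: 9457 − 8695 = 762.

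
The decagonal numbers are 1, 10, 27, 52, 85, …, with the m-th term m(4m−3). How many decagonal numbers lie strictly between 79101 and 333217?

The n-th decagonal number is n(4n−3).
Smallest index with value > 79101: n = 142 (giving 80230).
Largest index with value < 333217: n = 288 (giving 330912).
Indices 142 through 288: 147 terms.

147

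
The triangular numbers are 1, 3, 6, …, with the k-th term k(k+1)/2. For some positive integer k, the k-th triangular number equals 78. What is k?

12

Set n(n+1)/2 = 78, giving n² + n − 156 = 0.
The discriminant is 1 + 8·78 = 625, and √625 = 25.
So n = (-1 + 25) / 2 = 24/2 = 12.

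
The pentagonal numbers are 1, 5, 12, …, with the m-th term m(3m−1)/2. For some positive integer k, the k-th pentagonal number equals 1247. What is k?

29

Set n(3n−1)/2 = 1247, giving 3n² − n − 2494 = 0.
The discriminant is 1 + 24·1247 = 29929, and √29929 = 173.
So n = (1 + 173) / 6 = 174/6 = 29.
Check: 29·(3·29 − 1)/2 = 1247. ✓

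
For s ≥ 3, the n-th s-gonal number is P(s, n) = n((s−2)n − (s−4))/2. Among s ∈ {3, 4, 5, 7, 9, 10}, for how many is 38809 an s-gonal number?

s = 3: P(3, 278) = 38781 and P(3, 279) = 39060; 38809 is not s-gonal.
s = 4: P(4, 197) = 38809. ✓
s = 5: P(5, 161) = 38801 and P(5, 162) = 39285; 38809 is not s-gonal.
s = 7: P(7, 124) = 38254 and P(7, 125) = 38875; 38809 is not s-gonal.
s = 9: P(9, 105) = 38325 and P(9, 106) = 39061; 38809 is not s-gonal.
s = 10: P(10, 98) = 38122 and P(10, 99) = 38907; 38809 is not s-gonal.
Hits: s ∈ {4} → 1.

1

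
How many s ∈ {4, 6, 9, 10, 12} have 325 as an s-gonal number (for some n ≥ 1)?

s = 4: P(4, 18) = 324 and P(4, 19) = 361; 325 is not s-gonal.
s = 6: P(6, 13) = 325. ✓
s = 9: P(9, 10) = 325. ✓
s = 10: P(10, 9) = 297 and P(10, 10) = 370; 325 is not s-gonal.
s = 12: P(12, 8) = 288 and P(12, 9) = 369; 325 is not s-gonal.
Hits: s ∈ {6, 9} → 2.

2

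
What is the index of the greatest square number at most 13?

3

Solve n² ≤ 13 for integer n.
n = 3 gives 9 ≤ 13, while n = 4 gives 16 > 13; so the answer is index 3.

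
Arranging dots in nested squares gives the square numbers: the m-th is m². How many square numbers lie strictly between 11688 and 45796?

The n-th square number is n².
Smallest index with value > 11688: n = 109 (giving 11881).
Largest index with value < 45796: n = 213 (giving 45369).
Indices 109 through 213: 105 terms.

105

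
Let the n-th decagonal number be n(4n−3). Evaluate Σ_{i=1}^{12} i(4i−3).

Σ i(4i−3) = 4Σi² − 3Σi over i = 1..12.
Σi = 78 and Σi² = 650.
4·650 − 3·78 = 2366.

2366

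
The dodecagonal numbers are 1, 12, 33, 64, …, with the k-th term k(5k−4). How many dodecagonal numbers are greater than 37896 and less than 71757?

The n-th dodecagonal number is n(5n−4).
Smallest index with value > 37896: n = 88 (giving 38368).
Largest index with value < 71757: n = 120 (giving 71520).
Indices 88 through 120: 33 terms.

33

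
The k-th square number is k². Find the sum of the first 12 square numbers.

650

Σ_{i=1}^{12} i² = 12·13·25/6 = 650.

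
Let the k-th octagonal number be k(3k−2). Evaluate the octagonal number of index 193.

The 193rd octagonal number is n(3n−2) with n = 193.
193·(3·193 − 2) = 193·577 = 111361.

111361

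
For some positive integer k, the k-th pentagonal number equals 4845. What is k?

57

Set n(3n−1)/2 = 4845, giving 3n² − n − 9690 = 0.
The discriminant is 1 + 24·4845 = 116281, and √116281 = 341.
So n = (1 + 341) / 6 = 342/6 = 57.
Check: 57·(3·57 − 1)/2 = 4845. ✓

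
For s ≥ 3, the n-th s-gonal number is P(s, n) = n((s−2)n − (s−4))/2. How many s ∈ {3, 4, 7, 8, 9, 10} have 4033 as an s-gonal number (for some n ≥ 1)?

1

s = 3: P(3, 89) = 4005 and P(3, 90) = 4095; 4033 is not s-gonal.
s = 4: P(4, 63) = 3969 and P(4, 64) = 4096; 4033 is not s-gonal.
s = 7: P(7, 40) = 3940 and P(7, 41) = 4141; 4033 is not s-gonal.
s = 8: P(8, 37) = 4033. ✓
s = 9: P(9, 34) = 3961 and P(9, 35) = 4200; 4033 is not s-gonal.
s = 10: P(10, 32) = 4000 and P(10, 33) = 4257; 4033 is not s-gonal.
Hits: s ∈ {8} → 1.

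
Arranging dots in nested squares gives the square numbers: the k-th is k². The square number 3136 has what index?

We need n² = 3136, so n = √3136 = 56.
Check: 56² = 3136. ✓

56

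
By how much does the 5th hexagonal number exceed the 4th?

17

Consecutive hexagonal numbers differ by 4n − 3: here 4·5 − 3 = 17.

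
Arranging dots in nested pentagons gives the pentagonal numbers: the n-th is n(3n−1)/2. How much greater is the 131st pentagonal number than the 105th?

9191

131·(3·131 − 1)/2 = 25676 and 105·(3·105 − 1)/2 = 16485.
Difference: 25676 − 16485 = 9191.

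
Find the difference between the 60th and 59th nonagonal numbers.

414

Consecutive nonagonal numbers differ by 7n − 6: here 7·60 − 6 = 414.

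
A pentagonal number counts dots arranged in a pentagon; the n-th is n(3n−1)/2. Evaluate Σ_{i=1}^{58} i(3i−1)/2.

99238

Σ i(3i−1)/2 = (3Σi² − Σi) / 2 over i = 1..58.
Σi = 1711 and Σi² = 66729.
(3·66729 − 1·1711) / 2 = 198476/2 = 99238.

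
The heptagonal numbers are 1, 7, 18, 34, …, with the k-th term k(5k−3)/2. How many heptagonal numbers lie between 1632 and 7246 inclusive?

The n-th heptagonal number is n(5n−3)/2.
Smallest index with value ≥ 1632: n = 26 (giving 1651).
Largest index with value ≤ 7246: n = 54 (giving 7209).
Indices 26 through 54: 29 terms.

29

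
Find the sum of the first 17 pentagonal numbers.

2601

Σ i(3i−1)/2 = (3Σi² − Σi) / 2 over i = 1..17.
Σi = 153 and Σi² = 1785.
(3·1785 − 1·153) / 2 = 5202/2 = 2601.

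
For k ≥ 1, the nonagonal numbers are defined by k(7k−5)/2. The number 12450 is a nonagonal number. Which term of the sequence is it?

Set n(7n−5)/2 = 12450, giving 7n² − 5n − 24900 = 0.
The discriminant is 25 + 56·12450 = 697225, and √697225 = 835.
So n = (5 + 835) / 14 = 840/14 = 60.
Check: 60·(7·60 − 5)/2 = 12450. ✓

60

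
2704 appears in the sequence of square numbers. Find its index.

We need n² = 2704, so n = √2704 = 52.
Check: 52² = 2704. ✓

52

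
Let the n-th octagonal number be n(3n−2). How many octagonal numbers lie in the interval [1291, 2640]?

9

The n-th octagonal number is n(3n−2).
Smallest index with value ≥ 1291: n = 22 (giving 1408).
Largest index with value ≤ 2640: n = 30 (giving 2640).
Indices 22 through 30: 9 terms.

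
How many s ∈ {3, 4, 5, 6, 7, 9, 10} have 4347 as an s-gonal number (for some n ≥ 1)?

s = 3: P(3, 92) = 4278 and P(3, 93) = 4371; 4347 is not s-gonal.
s = 4: P(4, 65) = 4225 and P(4, 66) = 4356; 4347 is not s-gonal.
s = 5: P(5, 54) = 4347. ✓
s = 6: P(6, 46) = 4186 and P(6, 47) = 4371; 4347 is not s-gonal.
s = 7: P(7, 42) = 4347. ✓
s = 9: P(9, 35) = 4200 and P(9, 36) = 4446; 4347 is not s-gonal.
s = 10: P(10, 33) = 4257 and P(10, 34) = 4522; 4347 is not s-gonal.
Hits: s ∈ {5, 7} → 2.

2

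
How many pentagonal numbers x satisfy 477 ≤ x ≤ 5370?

43

The n-th pentagonal number is n(3n−1)/2.
Smallest index with value ≥ 477: n = 18 (giving 477).
Largest index with value ≤ 5370: n = 60 (giving 5370).
Indices 18 through 60: 43 terms.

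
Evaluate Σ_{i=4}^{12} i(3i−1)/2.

918

Σ i(3i−1)/2 = (3Σi² − Σi) / 2 over i = 4..12.
Σi = 78 − 6 = 72 and Σi² = 650 − 14 = 636.
(3·636 − 1·72) / 2 = 1836/2 = 918.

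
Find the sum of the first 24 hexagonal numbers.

Σ i(2i−1) = 2Σi² − Σi over i = 1..24.
Σi = 300 and Σi² = 4900.
2·4900 − 1·300 = 9500.

9500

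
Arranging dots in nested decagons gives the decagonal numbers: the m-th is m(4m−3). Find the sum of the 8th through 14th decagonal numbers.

Σ i(4i−3) = 4Σi² − 3Σi over i = 8..14.
Σi = 105 − 28 = 77 and Σi² = 1015 − 140 = 875.
4·875 − 3·77 = 3269.

3269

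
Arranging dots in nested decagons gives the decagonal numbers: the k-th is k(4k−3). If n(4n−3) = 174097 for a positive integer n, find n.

Set n(4n−3) = 174097, giving 4n² − 3n − 174097 = 0.
The discriminant is 9 + 16·174097 = 2785561, and √2785561 = 1669.
So n = (3 + 1669) / 8 = 1672/8 = 209.

209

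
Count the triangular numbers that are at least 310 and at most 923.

The n-th triangular number is n(n+1)/2.
Smallest index with value ≥ 310: n = 25 (giving 325).
Largest index with value ≤ 923: n = 42 (giving 903).
Indices 25 through 42: 18 terms.

18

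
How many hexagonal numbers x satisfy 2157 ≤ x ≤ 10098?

38

The n-th hexagonal number is n(2n−1).
Smallest index with value ≥ 2157: n = 34 (giving 2278).
Largest index with value ≤ 10098: n = 71 (giving 10011).
Indices 34 through 71: 38 terms.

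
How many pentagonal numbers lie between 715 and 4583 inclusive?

The n-th pentagonal number is n(3n−1)/2.
Smallest index with value ≥ 715: n = 22 (giving 715).
Largest index with value ≤ 4583: n = 55 (giving 4510).
Indices 22 through 55: 34 terms.

34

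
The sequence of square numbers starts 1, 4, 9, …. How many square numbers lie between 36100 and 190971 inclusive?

The n-th square number is n².
Smallest index with value ≥ 36100: n = 190 (giving 36100).
Largest index with value ≤ 190971: n = 437 (giving 190969).
Indices 190 through 437: 248 terms.

248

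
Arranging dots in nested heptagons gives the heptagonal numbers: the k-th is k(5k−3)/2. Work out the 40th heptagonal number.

The 40th heptagonal number is n(5n−3)/2 with n = 40.
40·(5·40 − 3)/2 = 40·197/2 = 3940.

3940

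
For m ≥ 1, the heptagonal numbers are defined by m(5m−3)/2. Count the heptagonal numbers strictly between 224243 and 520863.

157

The n-th heptagonal number is n(5n−3)/2.
Smallest index with value > 224243: n = 300 (giving 224550).
Largest index with value < 520863: n = 456 (giving 519156).
Indices 300 through 456: 157 terms.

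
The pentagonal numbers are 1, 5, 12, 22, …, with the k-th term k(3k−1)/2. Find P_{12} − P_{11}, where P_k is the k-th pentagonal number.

Consecutive pentagonal numbers differ by 3n − 2: here 3·12 − 2 = 34.

34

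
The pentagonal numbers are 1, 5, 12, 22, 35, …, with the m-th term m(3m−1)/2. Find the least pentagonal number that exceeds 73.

Solve n(3n−1)/2 > 73 for integer n.
The largest n with value ≤ 73 is 7 (since 70 ≤ 73 < 92), so the first above is n = 8, value 92.

92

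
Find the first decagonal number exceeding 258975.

259335

Solve n(4n−3) > 258975 for integer n.
The largest n with value ≤ 258975 is 254 (since 257302 ≤ 258975 < 259335), so the first above is n = 255, value 259335.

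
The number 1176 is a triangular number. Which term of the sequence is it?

48

Set n(n+1)/2 = 1176, giving n² + n − 2352 = 0.
So n = (-1 + 97) / 2 = 96/2 = 48.
Check: 48·49/2 = 1176. ✓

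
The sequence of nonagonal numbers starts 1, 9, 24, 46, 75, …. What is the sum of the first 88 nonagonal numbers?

Σ i(7i−5)/2 = (7Σi² − 5Σi) / 2 over i = 1..88.
Σi = 3916 and Σi² = 231044.
(7·231044 − 5·3916) / 2 = 1597728/2 = 798864.

798864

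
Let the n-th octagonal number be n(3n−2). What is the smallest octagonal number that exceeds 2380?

2465

Solve n(3n−2) > 2380 for integer n.
The largest n with value ≤ 2380 is 28 (since 2296 ≤ 2380 < 2465), so the first above is n = 29, value 2465.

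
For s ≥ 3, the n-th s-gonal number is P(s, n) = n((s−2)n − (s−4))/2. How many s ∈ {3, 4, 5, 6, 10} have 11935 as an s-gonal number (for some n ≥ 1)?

2

s = 3: P(3, 154) = 11935. ✓
s = 4: P(4, 109) = 11881 and P(4, 110) = 12100; 11935 is not s-gonal.
s = 5: P(5, 89) = 11837 and P(5, 90) = 12105; 11935 is not s-gonal.
s = 6: P(6, 77) = 11781 and P(6, 78) = 12090; 11935 is not s-gonal.
s = 10: P(10, 55) = 11935. ✓
Hits: s ∈ {3, 10} → 2.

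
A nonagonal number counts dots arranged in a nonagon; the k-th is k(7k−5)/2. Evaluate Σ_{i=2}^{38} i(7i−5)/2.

64713

Σ i(7i−5)/2 = (7Σi² − 5Σi) / 2 over i = 2..38.
Σi = 741 − 1 = 740 and Σi² = 19019 − 1 = 19018.
(7·19018 − 5·740) / 2 = 129426/2 = 64713.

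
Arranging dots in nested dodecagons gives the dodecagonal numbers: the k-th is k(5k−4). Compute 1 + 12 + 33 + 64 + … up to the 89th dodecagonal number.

1178805

Σ i(5i−4) = 5Σi² − 4Σi over i = 1..89.
Σi = 4005 and Σi² = 238965.
5·238965 − 4·4005 = 1178805.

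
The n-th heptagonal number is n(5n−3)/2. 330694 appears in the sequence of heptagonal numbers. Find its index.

364

Set n(5n−3)/2 = 330694, giving 5n² − 3n − 661388 = 0.
So n = (3 + 3637) / 10 = 3640/10 = 364.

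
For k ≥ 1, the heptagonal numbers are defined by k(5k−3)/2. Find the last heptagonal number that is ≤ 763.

Solve n(5n−3)/2 ≤ 763 for integer n.
n = 17 gives 697 ≤ 763, while n = 18 gives 783 > 763; so the answer is 697.

697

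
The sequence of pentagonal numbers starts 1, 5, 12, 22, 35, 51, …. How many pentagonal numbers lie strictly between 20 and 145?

6

The n-th pentagonal number is n(3n−1)/2.
Smallest index with value > 20: n = 4 (giving 22).
Largest index with value < 145: n = 9 (giving 117).
Indices 4 through 9: 6 terms.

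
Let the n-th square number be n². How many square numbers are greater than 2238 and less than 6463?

33

The n-th square number is n².
Smallest index with value > 2238: n = 48 (giving 2304).
Largest index with value < 6463: n = 80 (giving 6400).
Indices 48 through 80: 33 terms.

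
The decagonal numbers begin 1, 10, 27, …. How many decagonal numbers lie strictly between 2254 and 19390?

45

The n-th decagonal number is n(4n−3).
Smallest index with value > 2254: n = 25 (giving 2425).
Largest index with value < 19390: n = 69 (giving 18837).
Indices 25 through 69: 45 terms.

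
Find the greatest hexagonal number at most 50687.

50403

Solve n(2n−1) ≤ 50687 for integer n.
n = 159 gives 50403 ≤ 50687, while n = 160 gives 51040 > 50687; so the answer is 50403.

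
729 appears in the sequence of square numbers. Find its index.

27

We need n² = 729, so n = √729 = 27.
Check: 27² = 729. ✓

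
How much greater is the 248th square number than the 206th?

248² = 61504 and 206² = 42436.
Difference: 61504 − 42436 = 19068.

19068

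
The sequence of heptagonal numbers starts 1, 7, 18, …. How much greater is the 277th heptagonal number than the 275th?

277·(5·277 − 3)/2 = 191407 and 275·(5·275 − 3)/2 = 188650.
Difference: 191407 − 188650 = 2757.

2757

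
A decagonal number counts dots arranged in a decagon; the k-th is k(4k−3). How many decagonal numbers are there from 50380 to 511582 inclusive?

The n-th decagonal number is n(4n−3).
Smallest index with value ≥ 50380: n = 113 (giving 50737).
Largest index with value ≤ 511582: n = 358 (giving 511582).
Indices 113 through 358: 246 terms.

246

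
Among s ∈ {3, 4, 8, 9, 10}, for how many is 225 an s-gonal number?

s = 3: P(3, 20) = 210 and P(3, 21) = 231; 225 is not s-gonal.
s = 4: P(4, 15) = 225. ✓
s = 8: P(8, 9) = 225. ✓
s = 9: P(9, 8) = 204 and P(9, 9) = 261; 225 is not s-gonal.
s = 10: P(10, 7) = 175 and P(10, 8) = 232; 225 is not s-gonal.
Hits: s ∈ {4, 8} → 2.

2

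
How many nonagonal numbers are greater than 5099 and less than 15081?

The n-th nonagonal number is n(7n−5)/2.
Smallest index with value > 5099: n = 39 (giving 5226).
Largest index with value < 15081: n = 65 (giving 14625).
Indices 39 through 65: 27 terms.

27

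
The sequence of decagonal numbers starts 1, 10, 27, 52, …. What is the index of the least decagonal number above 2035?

Solve n(4n−3) > 2035 for integer n.
The largest n with value ≤ 2035 is 22 (since 1870 ≤ 2035 < 2047), so the first above is n = 23, value 2047.

23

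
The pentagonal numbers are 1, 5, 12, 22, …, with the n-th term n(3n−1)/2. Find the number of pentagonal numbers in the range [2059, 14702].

The n-th pentagonal number is n(3n−1)/2.
Smallest index with value ≥ 2059: n = 38 (giving 2147).
Largest index with value ≤ 14702: n = 99 (giving 14652).
Indices 38 through 99: 62 terms.

62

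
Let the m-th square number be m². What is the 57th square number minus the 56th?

113

n² − (n−1)² = 2n − 1, so 57² − 56² = 2·57 − 1 = 113.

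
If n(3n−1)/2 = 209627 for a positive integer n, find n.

Set n(3n−1)/2 = 209627, giving 3n² − n − 419254 = 0.
So n = (1 + 2243) / 6 = 2244/6 = 374.

374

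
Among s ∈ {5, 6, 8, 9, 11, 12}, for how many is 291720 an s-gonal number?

1

s = 5: P(5, 441) = 291501 and P(5, 442) = 292825; 291720 is not s-gonal.
s = 6: P(6, 382) = 291466 and P(6, 383) = 292995; 291720 is not s-gonal.
s = 8: P(8, 312) = 291408 and P(8, 313) = 293281; 291720 is not s-gonal.
s = 9: P(9, 289) = 291601 and P(9, 290) = 293625; 291720 is not s-gonal.
s = 11: P(11, 255) = 291720. ✓
s = 12: P(12, 241) = 289441 and P(12, 242) = 291852; 291720 is not s-gonal.
Hits: s ∈ {11} → 1.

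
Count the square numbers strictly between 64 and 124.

The n-th square number is n².
Smallest index with value > 64: n = 9 (giving 81).
Largest index with value < 124: n = 11 (giving 121).
Indices 9 through 11: 3 terms.

3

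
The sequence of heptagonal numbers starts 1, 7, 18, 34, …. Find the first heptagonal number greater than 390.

Solve n(5n−3)/2 > 390 for integer n.
The largest n with value ≤ 390 is 12 (since 342 ≤ 390 < 403), so the first above is n = 13, value 403.

403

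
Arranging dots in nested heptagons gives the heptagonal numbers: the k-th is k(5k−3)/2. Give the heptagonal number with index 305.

232105

305·(5·305 − 3)/2 = 305·1522/2 = 305·761 = 232105.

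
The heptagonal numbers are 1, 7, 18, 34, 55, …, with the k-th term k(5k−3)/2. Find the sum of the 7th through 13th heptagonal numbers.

1715

Σ i(5i−3)/2 = (5Σi² − 3Σi) / 2 over i = 7..13.
Σi = 91 − 21 = 70 and Σi² = 819 − 91 = 728.
(5·728 − 3·70) / 2 = 3430/2 = 1715.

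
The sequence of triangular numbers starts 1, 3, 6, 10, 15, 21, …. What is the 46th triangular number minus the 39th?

301

46·47/2 = 1081 and 39·40/2 = 780.
Difference: 1081 − 780 = 301.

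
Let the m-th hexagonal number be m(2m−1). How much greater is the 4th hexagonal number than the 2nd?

4·(2·4 − 1) = 28 and 2·(2·2 − 1) = 6.
Difference: 28 − 6 = 22.

22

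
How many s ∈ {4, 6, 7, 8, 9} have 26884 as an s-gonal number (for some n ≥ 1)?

s = 4: P(4, 163) = 26569 and P(4, 164) = 26896; 26884 is not s-gonal.
s = 6: P(6, 116) = 26796 and P(6, 117) = 27261; 26884 is not s-gonal.
s = 7: P(7, 104) = 26884. ✓
s = 8: P(8, 94) = 26320 and P(8, 95) = 26885; 26884 is not s-gonal.
s = 9: P(9, 88) = 26884. ✓
Hits: s ∈ {7, 9} → 2.

2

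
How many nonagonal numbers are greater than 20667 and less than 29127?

14

The n-th nonagonal number is n(7n−5)/2.
Smallest index with value > 20667: n = 78 (giving 21099).
Largest index with value < 29127: n = 91 (giving 28756).
Indices 78 through 91: 14 terms.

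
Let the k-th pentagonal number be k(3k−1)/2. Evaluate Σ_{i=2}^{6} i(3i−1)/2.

125

Σ i(3i−1)/2 = (3Σi² − Σi) / 2 over i = 2..6.
Σi = 21 − 1 = 20 and Σi² = 91 − 1 = 90.
(3·90 − 1·20) / 2 = 250/2 = 125.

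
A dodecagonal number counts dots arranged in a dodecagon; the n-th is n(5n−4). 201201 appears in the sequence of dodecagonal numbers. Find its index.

Set n(5n−4) = 201201, giving 5n² − 4n − 201201 = 0.
The discriminant is 16 + 20·201201 = 4024036, and √4024036 = 2006.
So n = (4 + 2006) / 10 = 2010/10 = 201.
Check: 201·(5·201 − 4) = 201201. ✓

201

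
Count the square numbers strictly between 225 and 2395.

33

The n-th square number is n².
Smallest index with value > 225: n = 16 (giving 256).
Largest index with value < 2395: n = 48 (giving 2304).
Indices 16 through 48: 33 terms.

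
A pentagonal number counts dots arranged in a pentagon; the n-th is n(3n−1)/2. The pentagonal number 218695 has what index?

Set n(3n−1)/2 = 218695, giving 3n² − n − 437390 = 0.
The discriminant is 1 + 24·218695 = 5248681, and √5248681 = 2291.
So n = (1 + 2291) / 6 = 2292/6 = 382.

382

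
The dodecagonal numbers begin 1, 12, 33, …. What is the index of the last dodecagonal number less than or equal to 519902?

Solve n(5n−4) ≤ 519902 for integer n.
n = 322 gives 517132 ≤ 519902, while n = 323 gives 520353 > 519902; so the answer is index 322.

322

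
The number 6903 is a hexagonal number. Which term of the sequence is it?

Set n(2n−1) = 6903, giving 2n² − n − 6903 = 0.
So n = (1 + 235) / 4 = 236/4 = 59.

59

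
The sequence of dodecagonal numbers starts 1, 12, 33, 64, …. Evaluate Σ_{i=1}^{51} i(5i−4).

Σ i(5i−4) = 5Σi² − 4Σi over i = 1..51.
Σi = 1326 and Σi² = 45526.
5·45526 − 4·1326 = 222326.

222326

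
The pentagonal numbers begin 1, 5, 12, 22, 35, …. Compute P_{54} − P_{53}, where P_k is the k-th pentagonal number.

Consecutive pentagonal numbers differ by 3n − 2: here 3·54 − 2 = 160.

160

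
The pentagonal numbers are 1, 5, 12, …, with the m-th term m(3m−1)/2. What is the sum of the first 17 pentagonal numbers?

2601

Σ i(3i−1)/2 = (3Σi² − Σi) / 2 over i = 1..17.
Σi = 153 and Σi² = 1785.
(3·1785 − 1·153) / 2 = 5202/2 = 2601.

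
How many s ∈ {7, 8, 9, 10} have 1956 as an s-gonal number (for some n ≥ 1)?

1

s = 7: P(7, 28) = 1918 and P(7, 29) = 2059; 1956 is not s-gonal.
s = 8: P(8, 25) = 1825 and P(8, 26) = 1976; 1956 is not s-gonal.
s = 9: P(9, 24) = 1956. ✓
s = 10: P(10, 22) = 1870 and P(10, 23) = 2047; 1956 is not s-gonal.
Hits: s ∈ {9} → 1.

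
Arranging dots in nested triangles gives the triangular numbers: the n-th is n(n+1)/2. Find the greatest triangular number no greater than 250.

231

Solve n(n+1)/2 ≤ 250 for integer n.
n = 21 gives 231 ≤ 250, while n = 22 gives 253 > 250; so the answer is 231.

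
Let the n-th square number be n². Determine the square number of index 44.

The 44th square number is n² with n = 44.
44² = 1936.

1936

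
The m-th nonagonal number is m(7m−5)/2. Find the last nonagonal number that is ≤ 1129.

Solve n(7n−5)/2 ≤ 1129 for integer n.
n = 18 gives 1089 ≤ 1129, while n = 19 gives 1216 > 1129; so the answer is 1089.

1089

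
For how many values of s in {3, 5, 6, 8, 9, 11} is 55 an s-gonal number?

1

s = 3: P(3, 10) = 55. ✓
s = 5: P(5, 6) = 51 and P(5, 7) = 70; 55 is not s-gonal.
s = 6: P(6, 5) = 45 and P(6, 6) = 66; 55 is not s-gonal.
s = 8: P(8, 4) = 40 and P(8, 5) = 65; 55 is not s-gonal.
s = 9: P(9, 4) = 46 and P(9, 5) = 75; 55 is not s-gonal.
s = 11: P(11, 3) = 30 and P(11, 4) = 58; 55 is not s-gonal.
Hits: s ∈ {3} → 1.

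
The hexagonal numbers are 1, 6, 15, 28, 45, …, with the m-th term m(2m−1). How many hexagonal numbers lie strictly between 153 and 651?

The n-th hexagonal number is n(2n−1).
Smallest index with value > 153: n = 10 (giving 190).
Largest index with value < 651: n = 18 (giving 630).
Indices 10 through 18: 9 terms.

9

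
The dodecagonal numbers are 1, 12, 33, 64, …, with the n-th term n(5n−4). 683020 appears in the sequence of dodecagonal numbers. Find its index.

Set n(5n−4) = 683020, giving 5n² − 4n − 683020 = 0.
The discriminant is 16 + 20·683020 = 13660416, and √13660416 = 3696.
So n = (4 + 3696) / 10 = 3700/10 = 370.
Check: 370·(5·370 − 4) = 683020. ✓

370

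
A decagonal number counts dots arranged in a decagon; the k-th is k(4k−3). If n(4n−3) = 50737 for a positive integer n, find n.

113

Set n(4n−3) = 50737, giving 4n² − 3n − 50737 = 0.
The discriminant is 9 + 16·50737 = 811801, and √811801 = 901.
So n = (3 + 901) / 8 = 904/8 = 113.
Check: 113·(4·113 − 3) = 50737. ✓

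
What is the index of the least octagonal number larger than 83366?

Solve n(3n−2) > 83366 for integer n.
The largest n with value ≤ 83366 is 167 (since 83333 ≤ 83366 < 84336), so the first above is n = 168, value 84336.

168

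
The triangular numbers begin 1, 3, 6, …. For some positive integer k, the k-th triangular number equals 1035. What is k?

Set n(n+1)/2 = 1035, giving n² + n − 2070 = 0.
So n = (-1 + 91) / 2 = 90/2 = 45.

45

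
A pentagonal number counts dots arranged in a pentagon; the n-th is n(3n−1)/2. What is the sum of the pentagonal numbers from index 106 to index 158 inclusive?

Σ i(3i−1)/2 = (3Σi² − Σi) / 2 over i = 106..158.
Σi = 12561 − 5565 = 6996 and Σi² = 1327279 − 391405 = 935874.
(3·935874 − 1·6996) / 2 = 2800626/2 = 1400313.

1400313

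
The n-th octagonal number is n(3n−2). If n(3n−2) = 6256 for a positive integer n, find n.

Set n(3n−2) = 6256, giving 3n² − 2n − 6256 = 0.
The discriminant is 4 + 12·6256 = 75076, and √75076 = 274.
So n = (2 + 274) / 6 = 276/6 = 46.

46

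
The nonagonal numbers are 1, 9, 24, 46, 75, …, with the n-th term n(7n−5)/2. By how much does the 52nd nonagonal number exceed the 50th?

52·(7·52 − 5)/2 = 9334 and 50·(7·50 − 5)/2 = 8625.
Difference: 9334 − 8625 = 709.

709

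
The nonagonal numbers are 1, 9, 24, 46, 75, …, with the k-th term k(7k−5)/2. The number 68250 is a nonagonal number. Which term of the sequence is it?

Set n(7n−5)/2 = 68250, giving 7n² − 5n − 136500 = 0.
So n = (5 + 1955) / 14 = 1960/14 = 140.

140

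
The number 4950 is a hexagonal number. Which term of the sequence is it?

Set n(2n−1) = 4950, giving 2n² − n − 4950 = 0.
So n = (1 + 199) / 4 = 200/4 = 50.

50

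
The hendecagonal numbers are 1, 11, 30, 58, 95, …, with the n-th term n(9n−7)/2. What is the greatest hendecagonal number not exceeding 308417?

307981

Solve n(9n−7)/2 ≤ 308417 for integer n.
n = 262 gives 307981 ≤ 308417, while n = 263 gives 310340 > 308417; so the answer is 307981.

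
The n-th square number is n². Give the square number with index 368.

135424

368² = 135424.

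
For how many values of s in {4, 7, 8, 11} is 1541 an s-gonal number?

1

s = 4: P(4, 39) = 1521 and P(4, 40) = 1600; 1541 is not s-gonal.
s = 7: P(7, 25) = 1525 and P(7, 26) = 1651; 1541 is not s-gonal.
s = 8: P(8, 23) = 1541. ✓
s = 11: P(11, 18) = 1395 and P(11, 19) = 1558; 1541 is not s-gonal.
Hits: s ∈ {8} → 1.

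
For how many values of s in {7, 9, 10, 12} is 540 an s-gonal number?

2

s = 7: P(7, 15) = 540. ✓
s = 9: P(9, 12) = 474 and P(9, 13) = 559; 540 is not s-gonal.
s = 10: P(10, 12) = 540. ✓
s = 12: P(12, 10) = 460 and P(12, 11) = 561; 540 is not s-gonal.
Hits: s ∈ {7, 10} → 2.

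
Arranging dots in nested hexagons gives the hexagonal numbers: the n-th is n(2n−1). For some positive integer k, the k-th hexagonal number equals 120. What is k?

Set n(2n−1) = 120, giving 2n² − n − 120 = 0.
So n = (1 + 31) / 4 = 32/4 = 8.
Check: 8·(2·8 − 1) = 120. ✓

8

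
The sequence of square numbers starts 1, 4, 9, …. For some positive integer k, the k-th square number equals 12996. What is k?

114

We need n² = 12996, so n = √12996 = 114.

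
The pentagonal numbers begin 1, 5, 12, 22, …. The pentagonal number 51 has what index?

6

Set n(3n−1)/2 = 51, giving 3n² − n − 102 = 0.
The discriminant is 1 + 24·51 = 1225, and √1225 = 35.
So n = (1 + 35) / 6 = 36/6 = 6.
Check: 6·(3·6 − 1)/2 = 51. ✓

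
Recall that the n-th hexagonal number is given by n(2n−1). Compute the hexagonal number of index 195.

The 195th hexagonal number is n(2n−1) with n = 195.
195·(2·195 − 1) = 195·389 = 75855.

75855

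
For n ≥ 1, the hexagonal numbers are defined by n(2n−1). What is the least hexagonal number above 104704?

105570

Solve n(2n−1) > 104704 for integer n.
The largest n with value ≤ 104704 is 229 (since 104653 ≤ 104704 < 105570), so the first above is n = 230, value 105570.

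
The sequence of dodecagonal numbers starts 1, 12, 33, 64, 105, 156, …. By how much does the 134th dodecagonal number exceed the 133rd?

Consecutive dodecagonal numbers differ by 10n − 9: here 10·134 − 9 = 1331.

1331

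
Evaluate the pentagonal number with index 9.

117

The 9th pentagonal number is n(3n−1)/2 with n = 9.
9·(3·9 − 1)/2 = 9·26/2 = 9·13 = 117.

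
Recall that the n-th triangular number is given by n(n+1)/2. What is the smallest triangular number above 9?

Solve n(n+1)/2 > 9 for integer n.
The largest n with value ≤ 9 is 3 (since 6 ≤ 9 < 10), so the first above is n = 4, value 10.

10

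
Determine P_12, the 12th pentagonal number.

210

12·(3·12 − 1)/2 = 12·35/2 = 210.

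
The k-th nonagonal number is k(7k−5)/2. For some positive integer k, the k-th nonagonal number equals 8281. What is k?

Set n(7n−5)/2 = 8281, giving 7n² − 5n − 16562 = 0.
The discriminant is 25 + 56·8281 = 463761, and √463761 = 681.
So n = (5 + 681) / 14 = 686/14 = 49.

49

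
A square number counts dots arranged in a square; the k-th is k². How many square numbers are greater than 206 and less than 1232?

21

The n-th square number is n².
Smallest index with value > 206: n = 15 (giving 225).
Largest index with value < 1232: n = 35 (giving 1225).
Indices 15 through 35: 21 terms.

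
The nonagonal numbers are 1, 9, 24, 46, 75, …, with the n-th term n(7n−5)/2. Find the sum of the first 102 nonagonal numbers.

Σ i(7i−5)/2 = (7Σi² − 5Σi) / 2 over i = 1..102.
Σi = 5253 and Σi² = 358955.
(7·358955 − 5·5253) / 2 = 2486420/2 = 1243210.

1243210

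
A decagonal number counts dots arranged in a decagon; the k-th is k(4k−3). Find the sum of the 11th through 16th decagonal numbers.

4201

Σ i(4i−3) = 4Σi² − 3Σi over i = 11..16.
Σi = 136 − 55 = 81 and Σi² = 1496 − 385 = 1111.
4·1111 − 3·81 = 4201.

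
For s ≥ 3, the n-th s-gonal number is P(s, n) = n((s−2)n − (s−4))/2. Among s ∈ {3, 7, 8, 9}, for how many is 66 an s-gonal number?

s = 3: P(3, 11) = 66. ✓
s = 7: P(7, 5) = 55 and P(7, 6) = 81; 66 is not s-gonal.
s = 8: P(8, 5) = 65 and P(8, 6) = 96; 66 is not s-gonal.
s = 9: P(9, 4) = 46 and P(9, 5) = 75; 66 is not s-gonal.
Hits: s ∈ {3} → 1.

1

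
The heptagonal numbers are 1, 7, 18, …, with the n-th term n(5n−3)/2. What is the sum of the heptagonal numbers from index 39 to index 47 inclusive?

Σ i(5i−3)/2 = (5Σi² − 3Σi) / 2 over i = 39..47.
Σi = 1128 − 741 = 387 and Σi² = 35720 − 19019 = 16701.
(5·16701 − 3·387) / 2 = 82344/2 = 41172.

41172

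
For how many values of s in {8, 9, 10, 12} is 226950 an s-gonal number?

1

s = 8: P(8, 275) = 226325 and P(8, 276) = 227976; 226950 is not s-gonal.
s = 9: P(9, 255) = 226950. ✓
s = 10: P(10, 238) = 225862 and P(10, 239) = 227767; 226950 is not s-gonal.
s = 12: P(12, 213) = 225993 and P(12, 214) = 228124; 226950 is not s-gonal.
Hits: s ∈ {9} → 1.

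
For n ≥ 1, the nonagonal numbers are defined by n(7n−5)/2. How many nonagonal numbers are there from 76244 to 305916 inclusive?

The n-th nonagonal number is n(7n−5)/2.
Smallest index with value ≥ 76244: n = 148 (giving 76294).
Largest index with value ≤ 305916: n = 296 (giving 305916).
Indices 148 through 296: 149 terms.

149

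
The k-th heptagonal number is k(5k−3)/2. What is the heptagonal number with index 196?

The 196th heptagonal number is n(5n−3)/2 with n = 196.
196·(5·196 − 3)/2 = 196·977/2 = 95746.

95746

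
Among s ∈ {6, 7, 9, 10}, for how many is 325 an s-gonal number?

s = 6: P(6, 13) = 325. ✓
s = 7: P(7, 11) = 286 and P(7, 12) = 342; 325 is not s-gonal.
s = 9: P(9, 10) = 325. ✓
s = 10: P(10, 9) = 297 and P(10, 10) = 370; 325 is not s-gonal.
Hits: s ∈ {6, 9} → 2.

2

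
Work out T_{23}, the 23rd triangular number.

The 23rd triangular number is n(n+1)/2 with n = 23.
23·24/2 = 552/2 = 276.

276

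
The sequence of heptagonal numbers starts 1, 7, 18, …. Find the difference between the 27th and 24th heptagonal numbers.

378

27·(5·27 − 3)/2 = 1782 and 24·(5·24 − 3)/2 = 1404.
Difference: 1782 − 1404 = 378.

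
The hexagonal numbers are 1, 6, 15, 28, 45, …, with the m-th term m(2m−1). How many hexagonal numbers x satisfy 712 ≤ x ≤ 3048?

The n-th hexagonal number is n(2n−1).
Smallest index with value ≥ 712: n = 20 (giving 780).
Largest index with value ≤ 3048: n = 39 (giving 3003).
Indices 20 through 39: 20 terms.

20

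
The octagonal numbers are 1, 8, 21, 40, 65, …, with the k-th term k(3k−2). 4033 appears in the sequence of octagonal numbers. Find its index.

Set n(3n−2) = 4033, giving 3n² − 2n − 4033 = 0.
The discriminant is 4 + 12·4033 = 48400, and √48400 = 220.
So n = (2 + 220) / 6 = 222/6 = 37.
Check: 37·(3·37 − 2) = 4033. ✓

37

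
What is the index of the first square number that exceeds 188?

14

Solve n² > 188 for integer n.
The largest n with value ≤ 188 is 13 (since 169 ≤ 188 < 196), so the first above is n = 14, value 196.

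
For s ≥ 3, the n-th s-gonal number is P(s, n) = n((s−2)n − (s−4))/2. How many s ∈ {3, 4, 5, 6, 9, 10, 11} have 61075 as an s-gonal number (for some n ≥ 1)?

s = 3: P(3, 349) = 61075. ✓
s = 4: P(4, 247) = 61009 and P(4, 248) = 61504; 61075 is not s-gonal.
s = 5: P(5, 201) = 60501 and P(5, 202) = 61105; 61075 is not s-gonal.
s = 6: P(6, 175) = 61075. ✓
s = 9: P(9, 132) = 60654 and P(9, 133) = 61579; 61075 is not s-gonal.
s = 10: P(10, 123) = 60147 and P(10, 124) = 61132; 61075 is not s-gonal.
s = 11: P(11, 116) = 60146 and P(11, 117) = 61191; 61075 is not s-gonal.
Hits: s ∈ {3, 6} → 2.

2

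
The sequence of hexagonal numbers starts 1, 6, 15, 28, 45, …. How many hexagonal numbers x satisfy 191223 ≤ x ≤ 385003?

The n-th hexagonal number is n(2n−1).
Smallest index with value ≥ 191223: n = 310 (giving 191890).
Largest index with value ≤ 385003: n = 439 (giving 385003).
Indices 310 through 439: 130 terms.

130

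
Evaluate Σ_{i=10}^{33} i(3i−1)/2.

Σ i(3i−1)/2 = (3Σi² − Σi) / 2 over i = 10..33.
Σi = 561 − 45 = 516 and Σi² = 12529 − 285 = 12244.
(3·12244 − 1·516) / 2 = 36216/2 = 18108.

18108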